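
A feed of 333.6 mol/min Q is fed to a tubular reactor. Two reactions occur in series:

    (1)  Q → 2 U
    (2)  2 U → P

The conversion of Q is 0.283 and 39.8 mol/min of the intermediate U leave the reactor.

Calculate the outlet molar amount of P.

Conversion of Q: Q consumed = 1ξ₁ = 0.283 × 333.6 → ξ₁ = 94.41 mol/min.
U balance: n_U = 0 + 2ξ₁ − 2ξ₂ = 39.8 → ξ₂ = (2·94.41 − 39.8)/2 = 74.51 mol/min.
Outlet amounts (n = n₀ + Σ ν·ξ):
  Q: 333.6 − 1(94.41) = 239.2
  U: 0 + 2(94.41) − 2(74.51) = 39.8
  P: 0 + 1(74.51) = 74.51

74.5 mol/min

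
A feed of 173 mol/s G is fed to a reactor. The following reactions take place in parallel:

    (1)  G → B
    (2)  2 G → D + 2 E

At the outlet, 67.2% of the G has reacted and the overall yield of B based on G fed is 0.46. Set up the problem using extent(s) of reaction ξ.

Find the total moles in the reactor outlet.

Yield of B: 1ξ₁ / 173 = 0.46 → ξ₁ = 79.58 mol/s.
Conversion of G: 1ξ₁ + 2ξ₂ = 0.672 × 173 = 116.3 → ξ₂ = 18.34 mol/s.
Outlet amounts (n = n₀ + Σ ν·ξ):
  G: 173 − 1(79.58) − 2(18.34) = 56.74
  B: 0 + 1(79.58) = 79.58
  D: 0 + 1(18.34) = 18.34
  E: 0 + 2(18.34) = 36.68
Total out = 56.74 + 79.58 + 18.34 + 36.68 = 191.3 mol/s.

191 mol/s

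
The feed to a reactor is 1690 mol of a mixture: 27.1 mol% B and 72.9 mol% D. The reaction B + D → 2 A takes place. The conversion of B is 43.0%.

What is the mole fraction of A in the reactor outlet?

0.233

B reacted = 0.43 × 458 = 196.9 mol; ν_B = −1, so ξ = 196.9/1 = 196.9 mol.
Outlet amounts (n = n₀ + ν ξ):
  B: 458 − 1(196.9) = 261.1
  D: 1232 − 1(196.9) = 1035
  A: 0 + 2(196.9) = 393.9
Total out = 1690 mol; y_A = 393.9 / 1690 = 0.2331.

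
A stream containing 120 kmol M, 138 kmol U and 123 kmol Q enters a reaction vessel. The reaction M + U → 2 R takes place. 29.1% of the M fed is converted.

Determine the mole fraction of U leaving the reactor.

M reacted = 0.291 × 120 = 34.92 kmol; ν_M = −1, so ξ = 34.92/1 = 34.92 kmol.
Outlet amounts (n = n₀ + ν ξ):
  M: 120 − 1(34.92) = 85.08
  U: 138 − 1(34.92) = 103.1
  R: 0 + 2(34.92) = 69.84
  Q: 123 (inert)
Total out = 381 kmol; y_U = 103.1 / 381 = 0.2706.

0.271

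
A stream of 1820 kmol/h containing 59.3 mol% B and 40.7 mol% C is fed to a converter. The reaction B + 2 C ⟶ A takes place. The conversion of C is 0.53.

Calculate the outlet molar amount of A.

C reacted = 0.53 × 740.7 = 392.6 kmol/h; ν_C = −2, so ξ = 392.6/2 = 196.3 kmol/h.
Outlet amounts (n = n₀ + ν ξ):
  B: 1079 − 1(196.3) = 883
  C: 740.7 − 2(196.3) = 348.1
  A: 0 + 1(196.3) = 196.3

196 kmol/h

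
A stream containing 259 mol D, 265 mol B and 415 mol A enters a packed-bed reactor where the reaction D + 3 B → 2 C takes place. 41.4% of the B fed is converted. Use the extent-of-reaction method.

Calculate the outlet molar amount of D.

222 mol

B reacted = 0.414 × 265 = 109.7 mol; ν_B = −3, so ξ = 109.7/3 = 36.57 mol.
Outlet amounts (n = n₀ + ν ξ):
  D: 259 − 1(36.57) = 222.4
  B: 265 − 3(36.57) = 155.3
  C: 0 + 2(36.57) = 73.14
  A: 415 (inert)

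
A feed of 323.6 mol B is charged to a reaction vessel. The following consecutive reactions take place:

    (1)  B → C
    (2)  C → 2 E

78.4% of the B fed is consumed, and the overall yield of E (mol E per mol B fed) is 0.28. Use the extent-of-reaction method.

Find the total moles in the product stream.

Conversion of B: B consumed = 1ξ₁ = 0.784 × 323.6 → ξ₁ = 253.7 mol.
Yield of E: 2ξ₂ / 323.6 = 0.28 → ξ₂ = 45.3 mol.
Outlet amounts (n = n₀ + Σ ν·ξ):
  B: 323.6 − 1(253.7) = 69.9
  C: 0 + 1(253.7) − 1(45.3) = 208.4
  E: 0 + 2(45.3) = 90.61
Total out = 69.9 + 208.4 + 90.61 = 368.9 mol.

369 mol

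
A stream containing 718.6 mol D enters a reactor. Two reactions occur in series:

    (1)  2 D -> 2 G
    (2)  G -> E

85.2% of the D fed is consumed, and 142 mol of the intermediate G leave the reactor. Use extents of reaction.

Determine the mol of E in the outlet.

Conversion of D: D consumed = 2ξ₁ = 0.852 × 718.6 → ξ₁ = 306.1 mol.
G balance: n_G = 0 + 2ξ₁ − 1ξ₂ = 142 → ξ₂ = (2·306.1 − 142)/1 = 470.2 mol.
Outlet amounts (n = n₀ + Σ ν·ξ):
  D: 718.6 − 2(306.1) = 106.4
  G: 0 + 2(306.1) − 1(470.2) = 142
  E: 0 + 1(470.2) = 470.2

470 mol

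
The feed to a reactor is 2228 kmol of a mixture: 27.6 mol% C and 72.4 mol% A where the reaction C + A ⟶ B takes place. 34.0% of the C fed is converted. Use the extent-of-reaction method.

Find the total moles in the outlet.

C reacted = 0.34 × 614.9 = 209.1 kmol; ν_C = −1, so ξ = 209.1/1 = 209.1 kmol.
Outlet amounts (n = n₀ + ν ξ):
  C: 614.9 − 1(209.1) = 405.9
  A: 1613 − 1(209.1) = 1404
  B: 0 + 1(209.1) = 209.1
Total out = 405.9 + 1404 + 209.1 = 2019 kmol.

2020 kmol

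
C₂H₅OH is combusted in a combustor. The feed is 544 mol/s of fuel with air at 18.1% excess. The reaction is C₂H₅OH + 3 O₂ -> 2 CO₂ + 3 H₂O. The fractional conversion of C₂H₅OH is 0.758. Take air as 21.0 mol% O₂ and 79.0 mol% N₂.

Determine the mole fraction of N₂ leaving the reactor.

Stoichiometric O₂ = 3 × 544 = 1632 mol/s; O₂ fed = 1632 × 1.181 = 1927 mol/s.
N₂ fed = 1927 × 79/21 = 7251 mol/s.
Fuel reacted = 0.758 × 544 → ξ = 412.4 mol/s.
Outlet (n = n₀ + ν ξ):
  C₂H₅OH: 544 − 1(412.4) = 131.6
  O₂: 1927 − 3(412.4) = 690.3
  N₂: 7251 (inert)
  CO₂: 0 + 2(412.4) = 824.7
  H₂O: 0 + 3(412.4) = 1237
Total out = 10130 mol/s; y_N₂ = 7251 / 10130 = 0.7155.

0.715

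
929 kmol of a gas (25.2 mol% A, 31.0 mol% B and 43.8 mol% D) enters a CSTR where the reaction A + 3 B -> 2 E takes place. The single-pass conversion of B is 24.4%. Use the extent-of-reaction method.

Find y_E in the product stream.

B reacted = 0.244 × 288 = 70.27 kmol; ν_B = −3, so ξ = 70.27/3 = 23.42 kmol.
Outlet amounts (n = n₀ + ν ξ):
  A: 234.1 − 1(23.42) = 210.7
  B: 288 − 3(23.42) = 217.7
  E: 0 + 2(23.42) = 46.85
  D: 406.9 (inert)
Total out = 882.2 kmol; y_E = 46.85 / 882.2 = 0.0531.

0.0531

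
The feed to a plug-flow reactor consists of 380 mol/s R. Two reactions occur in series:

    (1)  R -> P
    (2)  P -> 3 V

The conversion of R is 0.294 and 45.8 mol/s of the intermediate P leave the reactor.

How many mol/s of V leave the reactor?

Conversion of R: R consumed = 1ξ₁ = 0.294 × 380 → ξ₁ = 111.7 mol/s.
P balance: n_P = 0 + 1ξ₁ − 1ξ₂ = 45.8 → ξ₂ = (1·111.7 − 45.8)/1 = 65.92 mol/s.
Outlet amounts (n = n₀ + Σ ν·ξ):
  R: 380 − 1(111.7) = 268.3
  P: 0 + 1(111.7) − 1(65.92) = 45.8
  V: 0 + 3(65.92) = 197.8

198 mol/s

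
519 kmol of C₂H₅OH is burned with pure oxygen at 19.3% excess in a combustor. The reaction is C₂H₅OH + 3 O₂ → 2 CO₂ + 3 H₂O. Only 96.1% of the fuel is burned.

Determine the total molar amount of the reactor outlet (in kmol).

2880 kmol

Stoichiometric O₂ = 3 × 519 = 1557 kmol; O₂ fed = 1557 × 1.193 = 1858 kmol.
Fuel reacted = 0.961 × 519 → ξ = 498.8 kmol.
Outlet (n = n₀ + ν ξ):
  C₂H₅OH: 519 − 1(498.8) = 20.24
  O₂: 1858 − 3(498.8) = 361.2
  CO₂: 0 + 2(498.8) = 997.5
  H₂O: 0 + 3(498.8) = 1496
Total out = 20.24 + 361.2 + 997.5 + 1496 = 2875 kmol.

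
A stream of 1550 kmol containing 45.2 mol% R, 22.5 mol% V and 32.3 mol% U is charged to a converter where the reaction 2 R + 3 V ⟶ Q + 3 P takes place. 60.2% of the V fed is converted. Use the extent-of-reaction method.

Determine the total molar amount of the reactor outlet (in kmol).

V reacted = 0.602 × 348.8 = 209.9 kmol; ν_V = −3, so ξ = 209.9/3 = 69.98 kmol.
Outlet amounts (n = n₀ + ν ξ):
  R: 700.6 − 2(69.98) = 560.6
  V: 348.8 − 3(69.98) = 138.8
  Q: 0 + 1(69.98) = 69.98
  P: 0 + 3(69.98) = 209.9
  U: 500.6 (inert)
Total out = 560.6 + 138.8 + 69.98 + 209.9 + 500.6 = 1480 kmol.

1480 kmol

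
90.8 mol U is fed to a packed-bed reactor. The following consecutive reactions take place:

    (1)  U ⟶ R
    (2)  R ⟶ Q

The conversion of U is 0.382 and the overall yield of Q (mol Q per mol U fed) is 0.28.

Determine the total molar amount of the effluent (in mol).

Conversion of U: U consumed = 1ξ₁ = 0.382 × 90.8 → ξ₁ = 34.69 mol.
Yield of Q: 1ξ₂ / 90.8 = 0.28 → ξ₂ = 25.42 mol.
Outlet amounts (n = n₀ + Σ ν·ξ):
  U: 90.8 − 1(34.69) = 56.11
  R: 0 + 1(34.69) − 1(25.42) = 9.262
  Q: 0 + 1(25.42) = 25.42
Total out = 56.11 + 9.262 + 25.42 = 90.8 mol.

90.8 mol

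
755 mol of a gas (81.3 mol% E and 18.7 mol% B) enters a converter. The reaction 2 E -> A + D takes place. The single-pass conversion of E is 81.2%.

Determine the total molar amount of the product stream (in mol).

E reacted = 0.812 × 613.8 = 498.4 mol; ν_E = −2, so ξ = 498.4/2 = 249.2 mol.
Outlet amounts (n = n₀ + ν ξ):
  E: 613.8 − 2(249.2) = 115.4
  A: 0 + 1(249.2) = 249.2
  D: 0 + 1(249.2) = 249.2
  B: 141.2 (inert)
Total out = 115.4 + 249.2 + 249.2 + 141.2 = 755 mol.

755 mol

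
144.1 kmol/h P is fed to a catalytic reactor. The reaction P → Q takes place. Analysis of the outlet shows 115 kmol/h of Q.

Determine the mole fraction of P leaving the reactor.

0.202

For Q: n = n₀ + 1ξ → 115 = 0 + 1ξ, giving ξ = 115 kmol/h.
Outlet amounts (n = n₀ + ν ξ):
  P: 144.1 − 1(115) = 29.1
  Q: 0 + 1(115) = 115
Total out = 144.1 kmol/h; y_P = 29.1 / 144.1 = 0.2019.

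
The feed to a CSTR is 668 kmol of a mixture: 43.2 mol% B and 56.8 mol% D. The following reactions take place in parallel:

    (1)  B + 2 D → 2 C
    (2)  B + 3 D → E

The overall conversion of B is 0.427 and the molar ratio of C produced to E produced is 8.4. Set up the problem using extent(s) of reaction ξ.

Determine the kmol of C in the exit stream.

Conversion of B: B consumed = 0.427 × 288.6 = 123.2 kmol = 1ξ₁ + 1ξ₂.
Selectivity: 2ξ₁ / (1ξ₂) = 8.4 → ξ₁ = 4.2 ξ₂.
Substitute: (1·4.2 + 1) ξ₂ = 123.2 → ξ₂ = 23.7 kmol, ξ₁ = 99.53 kmol.
Outlet amounts (n = n₀ + Σ ν·ξ):
  B: 288.6 − 1(99.53) − 1(23.7) = 165.4
  D: 379.4 − 2(99.53) − 3(23.7) = 109.3
  C: 0 + 2(99.53) = 199.1
  E: 0 + 1(23.7) = 23.7

199 kmol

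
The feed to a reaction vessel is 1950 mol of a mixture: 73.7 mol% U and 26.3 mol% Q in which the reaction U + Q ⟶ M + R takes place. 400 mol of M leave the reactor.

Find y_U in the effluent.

0.532

For M: n = n₀ + 1ξ → 400 = 0 + 1ξ, giving ξ = 400 mol.
Outlet amounts (n = n₀ + ν ξ):
  U: 1437 − 1(400) = 1037
  Q: 512.9 − 1(400) = 112.9
  M: 0 + 1(400) = 400
  R: 0 + 1(400) = 400
Total out = 1950 mol; y_U = 1037 / 1950 = 0.5319.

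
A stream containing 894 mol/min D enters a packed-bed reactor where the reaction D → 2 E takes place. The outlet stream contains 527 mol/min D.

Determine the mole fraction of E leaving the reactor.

For D: n = n₀ − 1ξ → 527 = 894 − 1ξ, giving ξ = 367 mol/min.
Outlet amounts (n = n₀ + ν ξ):
  D: 894 − 1(367) = 527
  E: 0 + 2(367) = 734
Total out = 1261 mol/min; y_E = 734 / 1261 = 0.5821.

0.582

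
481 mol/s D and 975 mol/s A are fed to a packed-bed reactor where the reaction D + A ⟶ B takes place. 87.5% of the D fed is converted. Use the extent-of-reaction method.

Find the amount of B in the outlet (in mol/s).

421 mol/s

D reacted = 0.875 × 481 = 420.9 mol/s; ν_D = −1, so ξ = 420.9/1 = 420.9 mol/s.
Outlet amounts (n = n₀ + ν ξ):
  D: 481 − 1(420.9) = 60.12
  A: 975 − 1(420.9) = 554.1
  B: 0 + 1(420.9) = 420.9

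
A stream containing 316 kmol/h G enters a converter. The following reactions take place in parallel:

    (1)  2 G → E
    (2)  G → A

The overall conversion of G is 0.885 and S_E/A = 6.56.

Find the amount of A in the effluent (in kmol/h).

19.8 kmol/h

Conversion of G: G consumed = 0.885 × 316 = 279.7 kmol/h = 2ξ₁ + 1ξ₂.
Selectivity: 1ξ₁ / (1ξ₂) = 6.56 → ξ₁ = 6.56 ξ₂.
Substitute: (2·6.56 + 1) ξ₂ = 279.7 → ξ₂ = 19.81 kmol/h, ξ₁ = 129.9 kmol/h.
Outlet amounts (n = n₀ + Σ ν·ξ):
  G: 316 − 2(129.9) − 1(19.81) = 36.34
  E: 0 + 1(129.9) = 129.9
  A: 0 + 1(19.81) = 19.81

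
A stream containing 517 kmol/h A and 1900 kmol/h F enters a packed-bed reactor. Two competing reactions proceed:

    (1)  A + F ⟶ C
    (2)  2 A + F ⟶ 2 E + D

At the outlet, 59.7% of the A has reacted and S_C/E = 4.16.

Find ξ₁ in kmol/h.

Conversion of A: A consumed = 0.597 × 517 = 308.6 kmol/h = 1ξ₁ + 2ξ₂.
Selectivity: 1ξ₁ / (2ξ₂) = 4.16 → ξ₁ = 8.32 ξ₂.
Substitute: (1·8.32 + 2) ξ₂ = 308.6 → ξ₂ = 29.91 kmol/h, ξ₁ = 248.8 kmol/h.
Outlet amounts (n = n₀ + Σ ν·ξ):
  A: 517 − 1(248.8) − 2(29.91) = 208.4
  F: 1900 − 1(248.8) − 1(29.91) = 1621
  C: 0 + 1(248.8) = 248.8
  E: 0 + 2(29.91) = 59.82
  D: 0 + 1(29.91) = 29.91

ξ₁ = 249 kmol/h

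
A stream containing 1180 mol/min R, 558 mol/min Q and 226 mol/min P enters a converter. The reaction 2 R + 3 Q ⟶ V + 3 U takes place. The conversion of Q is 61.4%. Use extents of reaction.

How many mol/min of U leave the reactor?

343 mol/min

Q reacted = 0.614 × 558 = 342.6 mol/min; ν_Q = −3, so ξ = 342.6/3 = 114.2 mol/min.
Outlet amounts (n = n₀ + ν ξ):
  R: 1180 − 2(114.2) = 951.6
  Q: 558 − 3(114.2) = 215.4
  V: 0 + 1(114.2) = 114.2
  U: 0 + 3(114.2) = 342.6
  P: 226 (inert)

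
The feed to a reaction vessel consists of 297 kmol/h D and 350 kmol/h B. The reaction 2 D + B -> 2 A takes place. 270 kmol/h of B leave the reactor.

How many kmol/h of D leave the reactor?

137 kmol/h

For B: n = n₀ − 1ξ → 270 = 350 − 1ξ, giving ξ = 80 kmol/h.
Outlet amounts (n = n₀ + ν ξ):
  D: 297 − 2(80) = 137
  B: 350 − 1(80) = 270
  A: 0 + 2(80) = 160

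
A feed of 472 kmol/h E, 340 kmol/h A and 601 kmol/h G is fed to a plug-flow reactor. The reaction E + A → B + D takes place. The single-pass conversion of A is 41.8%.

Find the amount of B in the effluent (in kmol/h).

A reacted = 0.418 × 340 = 142.1 kmol/h; ν_A = −1, so ξ = 142.1/1 = 142.1 kmol/h.
Outlet amounts (n = n₀ + ν ξ):
  E: 472 − 1(142.1) = 329.9
  A: 340 − 1(142.1) = 197.9
  B: 0 + 1(142.1) = 142.1
  D: 0 + 1(142.1) = 142.1
  G: 601 (inert)

142 kmol/h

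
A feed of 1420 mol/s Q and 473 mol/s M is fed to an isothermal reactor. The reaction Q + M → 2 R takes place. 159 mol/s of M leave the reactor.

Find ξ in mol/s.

ξ = 314 mol/s

For M: n = n₀ − 1ξ → 159 = 473 − 1ξ, giving ξ = 314 mol/s.
Outlet amounts (n = n₀ + ν ξ):
  Q: 1420 − 1(314) = 1106
  M: 473 − 1(314) = 159
  R: 0 + 2(314) = 628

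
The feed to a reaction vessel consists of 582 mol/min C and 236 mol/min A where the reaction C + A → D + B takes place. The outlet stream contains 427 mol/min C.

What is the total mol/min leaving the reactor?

818 mol/min

For C: n = n₀ − 1ξ → 427 = 582 − 1ξ, giving ξ = 155 mol/min.
Outlet amounts (n = n₀ + ν ξ):
  C: 582 − 1(155) = 427
  A: 236 − 1(155) = 81
  D: 0 + 1(155) = 155
  B: 0 + 1(155) = 155
Total out = 427 + 81 + 155 + 155 = 818 mol/min.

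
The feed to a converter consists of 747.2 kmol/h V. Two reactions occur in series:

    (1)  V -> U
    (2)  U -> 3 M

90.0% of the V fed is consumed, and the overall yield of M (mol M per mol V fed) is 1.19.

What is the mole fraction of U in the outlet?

0.281

Conversion of V: V consumed = 1ξ₁ = 0.9 × 747.2 → ξ₁ = 672.5 kmol/h.
Yield of M: 3ξ₂ / 747.2 = 1.19 → ξ₂ = 296.4 kmol/h.
Outlet amounts (n = n₀ + Σ ν·ξ):
  V: 747.2 − 1(672.5) = 74.72
  U: 0 + 1(672.5) − 1(296.4) = 376.1
  M: 0 + 3(296.4) = 889.2
Total out = 1340 kmol/h; y_U = 376.1 / 1340 = 0.2807.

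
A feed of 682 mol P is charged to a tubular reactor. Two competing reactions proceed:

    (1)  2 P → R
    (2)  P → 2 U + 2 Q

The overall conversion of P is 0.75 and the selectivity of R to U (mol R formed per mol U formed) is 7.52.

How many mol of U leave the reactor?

32.9 mol

Conversion of P: P consumed = 0.75 × 682 = 511.5 mol = 2ξ₁ + 1ξ₂.
Selectivity: 1ξ₁ / (2ξ₂) = 7.52 → ξ₁ = 15.04 ξ₂.
Substitute: (2·15.04 + 1) ξ₂ = 511.5 → ξ₂ = 16.46 mol, ξ₁ = 247.5 mol.
Outlet amounts (n = n₀ + Σ ν·ξ):
  P: 682 − 2(247.5) − 1(16.46) = 170.5
  R: 0 + 1(247.5) = 247.5
  U: 0 + 2(16.46) = 32.92
  Q: 0 + 2(16.46) = 32.92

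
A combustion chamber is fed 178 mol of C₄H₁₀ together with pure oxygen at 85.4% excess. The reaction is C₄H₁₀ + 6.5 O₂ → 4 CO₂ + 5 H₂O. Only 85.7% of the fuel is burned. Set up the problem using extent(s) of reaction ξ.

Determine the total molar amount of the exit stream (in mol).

Stoichiometric O₂ = 6.5 × 178 = 1157 mol; O₂ fed = 1157 × 1.854 = 2145 mol.
Fuel reacted = 0.857 × 178 → ξ = 152.5 mol.
Outlet (n = n₀ + ν ξ):
  C₄H₁₀: 178 − 1(152.5) = 25.45
  O₂: 2145 − 6.5(152.5) = 1154
  CO₂: 0 + 4(152.5) = 610.2
  H₂O: 0 + 5(152.5) = 762.7
Total out = 25.45 + 1154 + 610.2 + 762.7 = 2552 mol.

2550 mol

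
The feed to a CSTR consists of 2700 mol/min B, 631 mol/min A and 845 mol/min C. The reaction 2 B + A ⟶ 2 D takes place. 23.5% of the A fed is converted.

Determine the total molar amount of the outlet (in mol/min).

A reacted = 0.235 × 631 = 148.3 mol/min; ν_A = −1, so ξ = 148.3/1 = 148.3 mol/min.
Outlet amounts (n = n₀ + ν ξ):
  B: 2700 − 2(148.3) = 2403
  A: 631 − 1(148.3) = 482.7
  D: 0 + 2(148.3) = 296.6
  C: 845 (inert)
Total out = 2403 + 482.7 + 296.6 + 845 = 4028 mol/min.

4030 mol/min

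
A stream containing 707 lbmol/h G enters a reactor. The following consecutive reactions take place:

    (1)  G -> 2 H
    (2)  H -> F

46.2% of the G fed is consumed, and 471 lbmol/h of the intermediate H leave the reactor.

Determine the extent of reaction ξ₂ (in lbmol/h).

Conversion of G: G consumed = 1ξ₁ = 0.462 × 707 → ξ₁ = 326.6 lbmol/h.
H balance: n_H = 0 + 2ξ₁ − 1ξ₂ = 471 → ξ₂ = (2·326.6 − 471)/1 = 182.3 lbmol/h.
Outlet amounts (n = n₀ + Σ ν·ξ):
  G: 707 − 1(326.6) = 380.4
  H: 0 + 2(326.6) − 1(182.3) = 471
  F: 0 + 1(182.3) = 182.3

ξ₂ = 182 lbmol/h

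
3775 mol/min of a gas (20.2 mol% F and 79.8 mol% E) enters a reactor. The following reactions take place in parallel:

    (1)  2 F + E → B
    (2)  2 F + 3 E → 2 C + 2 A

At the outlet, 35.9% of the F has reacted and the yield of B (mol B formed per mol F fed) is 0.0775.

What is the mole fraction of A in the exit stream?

0.0435

Yield of B: 1ξ₁ / 762.5 = 0.0775 → ξ₁ = 59.1 mol/min.
Conversion of F: 2ξ₁ + 2ξ₂ = 0.359 × 762.5 = 273.8 → ξ₂ = 77.78 mol/min.
Outlet amounts (n = n₀ + Σ ν·ξ):
  F: 762.5 − 2(59.1) − 2(77.78) = 488.8
  E: 3012 − 1(59.1) − 3(77.78) = 2720
  B: 0 + 1(59.1) = 59.1
  C: 0 + 2(77.78) = 155.6
  A: 0 + 2(77.78) = 155.6
Total out = 3579 mol/min; y_A = 155.6 / 3579 = 0.04346.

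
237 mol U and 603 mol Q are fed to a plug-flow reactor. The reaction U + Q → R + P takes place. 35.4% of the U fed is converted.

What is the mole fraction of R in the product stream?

U reacted = 0.354 × 237 = 83.9 mol; ν_U = −1, so ξ = 83.9/1 = 83.9 mol.
Outlet amounts (n = n₀ + ν ξ):
  U: 237 − 1(83.9) = 153.1
  Q: 603 − 1(83.9) = 519.1
  R: 0 + 1(83.9) = 83.9
  P: 0 + 1(83.9) = 83.9
Total out = 840 mol; y_R = 83.9 / 840 = 0.09988.

0.0999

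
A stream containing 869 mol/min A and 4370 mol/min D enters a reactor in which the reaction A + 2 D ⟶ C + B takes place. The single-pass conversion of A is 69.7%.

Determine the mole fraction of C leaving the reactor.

0.131

A reacted = 0.697 × 869 = 605.7 mol/min; ν_A = −1, so ξ = 605.7/1 = 605.7 mol/min.
Outlet amounts (n = n₀ + ν ξ):
  A: 869 − 1(605.7) = 263.3
  D: 4370 − 2(605.7) = 3159
  C: 0 + 1(605.7) = 605.7
  B: 0 + 1(605.7) = 605.7
Total out = 4633 mol/min; y_C = 605.7 / 4633 = 0.1307.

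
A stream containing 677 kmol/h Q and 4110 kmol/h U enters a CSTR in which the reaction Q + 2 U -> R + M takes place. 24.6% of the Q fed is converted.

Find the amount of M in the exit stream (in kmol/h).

167 kmol/h

Q reacted = 0.246 × 677 = 166.5 kmol/h; ν_Q = −1, so ξ = 166.5/1 = 166.5 kmol/h.
Outlet amounts (n = n₀ + ν ξ):
  Q: 677 − 1(166.5) = 510.5
  U: 4110 − 2(166.5) = 3777
  R: 0 + 1(166.5) = 166.5
  M: 0 + 1(166.5) = 166.5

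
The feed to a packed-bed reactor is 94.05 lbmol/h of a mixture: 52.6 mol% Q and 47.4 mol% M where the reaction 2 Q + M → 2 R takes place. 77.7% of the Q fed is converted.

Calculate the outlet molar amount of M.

Q reacted = 0.777 × 49.47 = 38.44 lbmol/h; ν_Q = −2, so ξ = 38.44/2 = 19.22 lbmol/h.
Outlet amounts (n = n₀ + ν ξ):
  Q: 49.47 − 2(19.22) = 11.03
  M: 44.58 − 1(19.22) = 25.36
  R: 0 + 2(19.22) = 38.44

25.4 lbmol/h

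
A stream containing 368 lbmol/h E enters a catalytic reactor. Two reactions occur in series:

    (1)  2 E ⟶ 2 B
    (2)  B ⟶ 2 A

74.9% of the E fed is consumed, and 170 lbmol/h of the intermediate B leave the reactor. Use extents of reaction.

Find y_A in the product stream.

0.446

Conversion of E: E consumed = 2ξ₁ = 0.749 × 368 → ξ₁ = 137.8 lbmol/h.
B balance: n_B = 0 + 2ξ₁ − 1ξ₂ = 170 → ξ₂ = (2·137.8 − 170)/1 = 105.6 lbmol/h.
Outlet amounts (n = n₀ + Σ ν·ξ):
  E: 368 − 2(137.8) = 92.37
  B: 0 + 2(137.8) − 1(105.6) = 170
  A: 0 + 2(105.6) = 211.3
Total out = 473.6 lbmol/h; y_A = 211.3 / 473.6 = 0.4461.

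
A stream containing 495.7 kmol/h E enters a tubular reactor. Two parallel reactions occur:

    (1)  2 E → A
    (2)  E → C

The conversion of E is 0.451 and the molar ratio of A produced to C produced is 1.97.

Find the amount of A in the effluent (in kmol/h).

Conversion of E: E consumed = 0.451 × 495.7 = 223.6 kmol/h = 2ξ₁ + 1ξ₂.
Selectivity: 1ξ₁ / (1ξ₂) = 1.97 → ξ₁ = 1.97 ξ₂.
Substitute: (2·1.97 + 1) ξ₂ = 223.6 → ξ₂ = 45.26 kmol/h, ξ₁ = 89.15 kmol/h.
Outlet amounts (n = n₀ + Σ ν·ξ):
  E: 495.7 − 2(89.15) − 1(45.26) = 272.1
  A: 0 + 1(89.15) = 89.15
  C: 0 + 1(45.26) = 45.26

89.2 kmol/h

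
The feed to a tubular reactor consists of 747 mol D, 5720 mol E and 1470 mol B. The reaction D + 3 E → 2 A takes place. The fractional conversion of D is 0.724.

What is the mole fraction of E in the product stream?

D reacted = 0.724 × 747 = 540.8 mol; ν_D = −1, so ξ = 540.8/1 = 540.8 mol.
Outlet amounts (n = n₀ + ν ξ):
  D: 747 − 1(540.8) = 206.2
  E: 5720 − 3(540.8) = 4098
  A: 0 + 2(540.8) = 1082
  B: 1470 (inert)
Total out = 6855 mol; y_E = 4098 / 6855 = 0.5977.

0.598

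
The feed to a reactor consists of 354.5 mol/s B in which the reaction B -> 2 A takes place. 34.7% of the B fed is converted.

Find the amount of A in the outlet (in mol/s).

B reacted = 0.347 × 354.5 = 123 mol/s; ν_B = −1, so ξ = 123/1 = 123 mol/s.
Outlet amounts (n = n₀ + ν ξ):
  B: 354.5 − 1(123) = 231.5
  A: 0 + 2(123) = 246

246 mol/s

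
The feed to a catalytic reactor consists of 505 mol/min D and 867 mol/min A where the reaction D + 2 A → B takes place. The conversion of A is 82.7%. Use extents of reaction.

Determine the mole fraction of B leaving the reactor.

A reacted = 0.827 × 867 = 717 mol/min; ν_A = −2, so ξ = 717/2 = 358.5 mol/min.
Outlet amounts (n = n₀ + ν ξ):
  D: 505 − 1(358.5) = 146.5
  A: 867 − 2(358.5) = 150
  B: 0 + 1(358.5) = 358.5
Total out = 655 mol/min; y_B = 358.5 / 655 = 0.5473.

0.547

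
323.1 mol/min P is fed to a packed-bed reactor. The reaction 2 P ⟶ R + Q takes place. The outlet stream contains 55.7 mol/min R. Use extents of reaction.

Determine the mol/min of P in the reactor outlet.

212 mol/min

For R: n = n₀ + 1ξ → 55.7 = 0 + 1ξ, giving ξ = 55.7 mol/min.
Outlet amounts (n = n₀ + ν ξ):
  P: 323.1 − 2(55.7) = 211.7
  R: 0 + 1(55.7) = 55.7
  Q: 0 + 1(55.7) = 55.7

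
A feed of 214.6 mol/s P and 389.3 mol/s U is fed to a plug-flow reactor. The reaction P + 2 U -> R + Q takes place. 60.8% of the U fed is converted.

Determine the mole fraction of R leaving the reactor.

0.244

U reacted = 0.608 × 389.3 = 236.7 mol/s; ν_U = −2, so ξ = 236.7/2 = 118.3 mol/s.
Outlet amounts (n = n₀ + ν ξ):
  P: 214.6 − 1(118.3) = 96.25
  U: 389.3 − 2(118.3) = 152.6
  R: 0 + 1(118.3) = 118.3
  Q: 0 + 1(118.3) = 118.3
Total out = 485.6 mol/s; y_R = 118.3 / 485.6 = 0.2437.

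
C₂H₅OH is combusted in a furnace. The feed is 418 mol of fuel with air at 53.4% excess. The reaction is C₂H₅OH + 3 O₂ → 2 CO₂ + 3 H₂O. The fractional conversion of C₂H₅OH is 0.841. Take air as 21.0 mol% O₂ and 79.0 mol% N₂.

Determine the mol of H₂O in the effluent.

1050 mol

Stoichiometric O₂ = 3 × 418 = 1254 mol; O₂ fed = 1254 × 1.534 = 1924 mol.
N₂ fed = 1924 × 79/21 = 7237 mol.
Fuel reacted = 0.841 × 418 → ξ = 351.5 mol.
Outlet (n = n₀ + ν ξ):
  C₂H₅OH: 418 − 1(351.5) = 66.46
  O₂: 1924 − 3(351.5) = 869
  N₂: 7237 (inert)
  CO₂: 0 + 2(351.5) = 703.1
  H₂O: 0 + 3(351.5) = 1055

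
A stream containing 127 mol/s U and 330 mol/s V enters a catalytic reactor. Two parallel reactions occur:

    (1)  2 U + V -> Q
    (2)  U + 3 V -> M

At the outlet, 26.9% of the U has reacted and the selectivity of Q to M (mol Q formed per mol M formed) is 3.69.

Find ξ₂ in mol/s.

ξ₂ = 4.08 mol/s

Conversion of U: U consumed = 0.269 × 127 = 34.16 mol/s = 2ξ₁ + 1ξ₂.
Selectivity: 1ξ₁ / (1ξ₂) = 3.69 → ξ₁ = 3.69 ξ₂.
Substitute: (2·3.69 + 1) ξ₂ = 34.16 → ξ₂ = 4.077 mol/s, ξ₁ = 15.04 mol/s.
Outlet amounts (n = n₀ + Σ ν·ξ):
  U: 127 − 2(15.04) − 1(4.077) = 92.84
  V: 330 − 1(15.04) − 3(4.077) = 302.7
  Q: 0 + 1(15.04) = 15.04
  M: 0 + 1(4.077) = 4.077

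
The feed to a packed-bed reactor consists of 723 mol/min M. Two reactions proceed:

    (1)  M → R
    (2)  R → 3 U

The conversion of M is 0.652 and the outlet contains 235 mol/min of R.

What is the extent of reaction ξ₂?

ξ₂ = 236 mol/min

Conversion of M: M consumed = 1ξ₁ = 0.652 × 723 → ξ₁ = 471.4 mol/min.
R balance: n_R = 0 + 1ξ₁ − 1ξ₂ = 235 → ξ₂ = (1·471.4 − 235)/1 = 236.4 mol/min.
Outlet amounts (n = n₀ + Σ ν·ξ):
  M: 723 − 1(471.4) = 251.6
  R: 0 + 1(471.4) − 1(236.4) = 235
  U: 0 + 3(236.4) = 709.2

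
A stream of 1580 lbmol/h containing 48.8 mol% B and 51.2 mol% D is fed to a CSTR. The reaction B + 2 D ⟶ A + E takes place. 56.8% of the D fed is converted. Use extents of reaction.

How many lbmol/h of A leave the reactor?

D reacted = 0.568 × 809 = 459.5 lbmol/h; ν_D = −2, so ξ = 459.5/2 = 229.7 lbmol/h.
Outlet amounts (n = n₀ + ν ξ):
  B: 771 − 1(229.7) = 541.3
  D: 809 − 2(229.7) = 349.5
  A: 0 + 1(229.7) = 229.7
  E: 0 + 1(229.7) = 229.7

230 lbmol/h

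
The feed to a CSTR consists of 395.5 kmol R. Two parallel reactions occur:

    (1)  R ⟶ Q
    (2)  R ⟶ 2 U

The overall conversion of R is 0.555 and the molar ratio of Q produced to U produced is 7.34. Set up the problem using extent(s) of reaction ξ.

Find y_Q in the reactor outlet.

0.502

Conversion of R: R consumed = 0.555 × 395.5 = 219.5 kmol = 1ξ₁ + 1ξ₂.
Selectivity: 1ξ₁ / (2ξ₂) = 7.34 → ξ₁ = 14.68 ξ₂.
Substitute: (1·14.68 + 1) ξ₂ = 219.5 → ξ₂ = 14 kmol, ξ₁ = 205.5 kmol.
Outlet amounts (n = n₀ + Σ ν·ξ):
  R: 395.5 − 1(205.5) − 1(14) = 176
  Q: 0 + 1(205.5) = 205.5
  U: 0 + 2(14) = 28
Total out = 409.5 kmol; y_Q = 205.5 / 409.5 = 0.5018.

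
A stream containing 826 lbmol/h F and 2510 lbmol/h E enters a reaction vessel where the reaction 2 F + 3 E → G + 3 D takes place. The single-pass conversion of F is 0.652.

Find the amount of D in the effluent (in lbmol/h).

F reacted = 0.652 × 826 = 538.6 lbmol/h; ν_F = −2, so ξ = 538.6/2 = 269.3 lbmol/h.
Outlet amounts (n = n₀ + ν ξ):
  F: 826 − 2(269.3) = 287.4
  E: 2510 − 3(269.3) = 1702
  G: 0 + 1(269.3) = 269.3
  D: 0 + 3(269.3) = 807.8

808 lbmol/h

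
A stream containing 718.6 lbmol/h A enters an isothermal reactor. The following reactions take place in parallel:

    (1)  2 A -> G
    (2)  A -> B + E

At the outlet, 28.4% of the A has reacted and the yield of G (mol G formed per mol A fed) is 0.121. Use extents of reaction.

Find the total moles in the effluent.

662 lbmol/h

Yield of G: 1ξ₁ / 718.6 = 0.121 → ξ₁ = 86.95 lbmol/h.
Conversion of A: 2ξ₁ + 1ξ₂ = 0.284 × 718.6 = 204.1 → ξ₂ = 30.18 lbmol/h.
Outlet amounts (n = n₀ + Σ ν·ξ):
  A: 718.6 − 2(86.95) − 1(30.18) = 514.5
  G: 0 + 1(86.95) = 86.95
  B: 0 + 1(30.18) = 30.18
  E: 0 + 1(30.18) = 30.18
Total out = 514.5 + 86.95 + 30.18 + 30.18 = 661.8 lbmol/h.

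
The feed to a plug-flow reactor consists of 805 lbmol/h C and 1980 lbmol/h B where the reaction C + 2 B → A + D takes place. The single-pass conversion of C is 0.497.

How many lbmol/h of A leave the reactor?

C reacted = 0.497 × 805 = 400.1 lbmol/h; ν_C = −1, so ξ = 400.1/1 = 400.1 lbmol/h.
Outlet amounts (n = n₀ + ν ξ):
  C: 805 − 1(400.1) = 404.9
  B: 1980 − 2(400.1) = 1180
  A: 0 + 1(400.1) = 400.1
  D: 0 + 1(400.1) = 400.1

400 lbmol/h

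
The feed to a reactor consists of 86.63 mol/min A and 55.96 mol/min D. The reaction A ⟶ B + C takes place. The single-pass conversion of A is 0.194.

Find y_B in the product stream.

A reacted = 0.194 × 86.63 = 16.81 mol/min; ν_A = −1, so ξ = 16.81/1 = 16.81 mol/min.
Outlet amounts (n = n₀ + ν ξ):
  A: 86.63 − 1(16.81) = 69.82
  B: 0 + 1(16.81) = 16.81
  C: 0 + 1(16.81) = 16.81
  D: 55.96 (inert)
Total out = 159.4 mol/min; y_B = 16.81 / 159.4 = 0.1054.

0.105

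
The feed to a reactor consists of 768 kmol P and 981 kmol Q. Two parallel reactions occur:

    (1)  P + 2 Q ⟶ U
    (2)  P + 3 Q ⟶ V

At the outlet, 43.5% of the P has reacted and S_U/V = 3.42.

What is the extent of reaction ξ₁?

Conversion of P: P consumed = 0.435 × 768 = 334.1 kmol = 1ξ₁ + 1ξ₂.
Selectivity: 1ξ₁ / (1ξ₂) = 3.42 → ξ₁ = 3.42 ξ₂.
Substitute: (1·3.42 + 1) ξ₂ = 334.1 → ξ₂ = 75.58 kmol, ξ₁ = 258.5 kmol.
Outlet amounts (n = n₀ + Σ ν·ξ):
  P: 768 − 1(258.5) − 1(75.58) = 433.9
  Q: 981 − 2(258.5) − 3(75.58) = 237.3
  U: 0 + 1(258.5) = 258.5
  V: 0 + 1(75.58) = 75.58

ξ₁ = 258 kmol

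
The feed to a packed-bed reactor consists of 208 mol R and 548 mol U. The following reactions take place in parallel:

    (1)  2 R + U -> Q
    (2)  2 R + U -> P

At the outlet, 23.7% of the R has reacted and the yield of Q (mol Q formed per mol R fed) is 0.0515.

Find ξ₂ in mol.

Yield of Q: 1ξ₁ / 208 = 0.0515 → ξ₁ = 10.71 mol.
Conversion of R: 2ξ₁ + 2ξ₂ = 0.237 × 208 = 49.3 → ξ₂ = 13.94 mol.
Outlet amounts (n = n₀ + Σ ν·ξ):
  R: 208 − 2(10.71) − 2(13.94) = 158.7
  U: 548 − 1(10.71) − 1(13.94) = 523.4
  Q: 0 + 1(10.71) = 10.71
  P: 0 + 1(13.94) = 13.94

ξ₂ = 13.9 mol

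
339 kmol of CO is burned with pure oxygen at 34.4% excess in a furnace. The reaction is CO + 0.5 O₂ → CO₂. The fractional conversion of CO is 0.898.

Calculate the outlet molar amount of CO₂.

Stoichiometric O₂ = 0.5 × 339 = 169.5 kmol; O₂ fed = 169.5 × 1.344 = 227.8 kmol.
Fuel reacted = 0.898 × 339 → ξ = 304.4 kmol.
Outlet (n = n₀ + ν ξ):
  CO: 339 − 1(304.4) = 34.58
  O₂: 227.8 − 0.5(304.4) = 75.6
  CO₂: 0 + 1(304.4) = 304.4

304 kmol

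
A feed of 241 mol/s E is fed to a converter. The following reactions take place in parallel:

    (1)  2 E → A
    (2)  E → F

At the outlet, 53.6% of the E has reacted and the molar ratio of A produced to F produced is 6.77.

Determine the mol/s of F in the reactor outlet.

8.88 mol/s

Conversion of E: E consumed = 0.536 × 241 = 129.2 mol/s = 2ξ₁ + 1ξ₂.
Selectivity: 1ξ₁ / (1ξ₂) = 6.77 → ξ₁ = 6.77 ξ₂.
Substitute: (2·6.77 + 1) ξ₂ = 129.2 → ξ₂ = 8.884 mol/s, ξ₁ = 60.15 mol/s.
Outlet amounts (n = n₀ + Σ ν·ξ):
  E: 241 − 2(60.15) − 1(8.884) = 111.8
  A: 0 + 1(60.15) = 60.15
  F: 0 + 1(8.884) = 8.884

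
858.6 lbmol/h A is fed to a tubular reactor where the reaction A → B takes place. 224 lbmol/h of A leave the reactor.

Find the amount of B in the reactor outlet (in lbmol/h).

For A: n = n₀ − 1ξ → 224 = 858.6 − 1ξ, giving ξ = 634.6 lbmol/h.
Outlet amounts (n = n₀ + ν ξ):
  A: 858.6 − 1(634.6) = 224
  B: 0 + 1(634.6) = 634.6

635 lbmol/h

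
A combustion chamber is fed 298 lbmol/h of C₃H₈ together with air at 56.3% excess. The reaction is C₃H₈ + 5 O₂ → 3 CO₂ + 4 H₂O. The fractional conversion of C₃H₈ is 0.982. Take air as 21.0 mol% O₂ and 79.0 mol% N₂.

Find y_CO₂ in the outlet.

0.0752

Stoichiometric O₂ = 5 × 298 = 1490 lbmol/h; O₂ fed = 1490 × 1.563 = 2329 lbmol/h.
N₂ fed = 2329 × 79/21 = 8761 lbmol/h.
Fuel reacted = 0.982 × 298 → ξ = 292.6 lbmol/h.
Outlet (n = n₀ + ν ξ):
  C₃H₈: 298 − 1(292.6) = 5.364
  O₂: 2329 − 5(292.6) = 865.7
  N₂: 8761 (inert)
  CO₂: 0 + 3(292.6) = 877.9
  H₂O: 0 + 4(292.6) = 1171
Total out = 11680 lbmol/h; y_CO₂ = 877.9 / 11680 = 0.07516.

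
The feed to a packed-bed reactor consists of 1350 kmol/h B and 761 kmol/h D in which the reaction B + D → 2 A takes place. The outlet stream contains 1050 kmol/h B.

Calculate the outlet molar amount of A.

600 kmol/h

For B: n = n₀ − 1ξ → 1050 = 1350 − 1ξ, giving ξ = 300 kmol/h.
Outlet amounts (n = n₀ + ν ξ):
  B: 1350 − 1(300) = 1050
  D: 761 − 1(300) = 461
  A: 0 + 2(300) = 600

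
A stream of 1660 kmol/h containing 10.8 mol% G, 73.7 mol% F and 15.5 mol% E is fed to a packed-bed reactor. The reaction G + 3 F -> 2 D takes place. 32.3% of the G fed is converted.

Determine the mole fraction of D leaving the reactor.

0.075

G reacted = 0.323 × 179.3 = 57.91 kmol/h; ν_G = −1, so ξ = 57.91/1 = 57.91 kmol/h.
Outlet amounts (n = n₀ + ν ξ):
  G: 179.3 − 1(57.91) = 121.4
  F: 1223 − 3(57.91) = 1050
  D: 0 + 2(57.91) = 115.8
  E: 257.3 (inert)
Total out = 1544 kmol/h; y_D = 115.8 / 1544 = 0.075.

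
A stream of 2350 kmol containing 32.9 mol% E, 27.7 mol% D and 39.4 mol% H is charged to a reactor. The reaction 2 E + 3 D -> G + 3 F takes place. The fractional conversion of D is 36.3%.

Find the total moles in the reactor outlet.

2270 kmol

D reacted = 0.363 × 651 = 236.3 kmol; ν_D = −3, so ξ = 236.3/3 = 78.76 kmol.
Outlet amounts (n = n₀ + ν ξ):
  E: 773.1 − 2(78.76) = 615.6
  D: 651 − 3(78.76) = 414.7
  G: 0 + 1(78.76) = 78.76
  F: 0 + 3(78.76) = 236.3
  H: 925.9 (inert)
Total out = 615.6 + 414.7 + 78.76 + 236.3 + 925.9 = 2271 kmol.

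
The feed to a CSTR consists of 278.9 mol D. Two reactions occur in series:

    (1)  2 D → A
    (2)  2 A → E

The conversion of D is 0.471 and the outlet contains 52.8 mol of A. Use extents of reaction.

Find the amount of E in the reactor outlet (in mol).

Conversion of D: D consumed = 2ξ₁ = 0.471 × 278.9 → ξ₁ = 65.68 mol.
A balance: n_A = 0 + 1ξ₁ − 2ξ₂ = 52.8 → ξ₂ = (1·65.68 − 52.8)/2 = 6.44 mol.
Outlet amounts (n = n₀ + Σ ν·ξ):
  D: 278.9 − 2(65.68) = 147.5
  A: 0 + 1(65.68) − 2(6.44) = 52.8
  E: 0 + 1(6.44) = 6.44

6.44 mol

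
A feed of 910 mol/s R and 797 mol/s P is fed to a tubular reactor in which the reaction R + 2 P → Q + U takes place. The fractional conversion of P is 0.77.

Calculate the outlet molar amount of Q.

307 mol/s

P reacted = 0.77 × 797 = 613.7 mol/s; ν_P = −2, so ξ = 613.7/2 = 306.8 mol/s.
Outlet amounts (n = n₀ + ν ξ):
  R: 910 − 1(306.8) = 603.2
  P: 797 − 2(306.8) = 183.3
  Q: 0 + 1(306.8) = 306.8
  U: 0 + 1(306.8) = 306.8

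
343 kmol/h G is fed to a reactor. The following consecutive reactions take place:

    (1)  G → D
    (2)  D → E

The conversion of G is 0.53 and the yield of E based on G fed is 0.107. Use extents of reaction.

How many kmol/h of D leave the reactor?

Conversion of G: G consumed = 1ξ₁ = 0.53 × 343 → ξ₁ = 181.8 kmol/h.
Yield of E: 1ξ₂ / 343 = 0.107 → ξ₂ = 36.7 kmol/h.
Outlet amounts (n = n₀ + Σ ν·ξ):
  G: 343 − 1(181.8) = 161.2
  D: 0 + 1(181.8) − 1(36.7) = 145.1
  E: 0 + 1(36.7) = 36.7

145 kmol/h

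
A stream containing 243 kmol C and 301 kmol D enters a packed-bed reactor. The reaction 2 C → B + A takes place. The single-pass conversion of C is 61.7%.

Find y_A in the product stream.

C reacted = 0.617 × 243 = 149.9 kmol; ν_C = −2, so ξ = 149.9/2 = 74.97 kmol.
Outlet amounts (n = n₀ + ν ξ):
  C: 243 − 2(74.97) = 93.07
  B: 0 + 1(74.97) = 74.97
  A: 0 + 1(74.97) = 74.97
  D: 301 (inert)
Total out = 544 kmol; y_A = 74.97 / 544 = 0.1378.

0.138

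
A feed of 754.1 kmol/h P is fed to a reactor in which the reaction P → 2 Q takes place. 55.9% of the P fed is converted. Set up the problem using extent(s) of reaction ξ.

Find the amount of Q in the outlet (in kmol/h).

843 kmol/h

P reacted = 0.559 × 754.1 = 421.5 kmol/h; ν_P = −1, so ξ = 421.5/1 = 421.5 kmol/h.
Outlet amounts (n = n₀ + ν ξ):
  P: 754.1 − 1(421.5) = 332.6
  Q: 0 + 2(421.5) = 843.1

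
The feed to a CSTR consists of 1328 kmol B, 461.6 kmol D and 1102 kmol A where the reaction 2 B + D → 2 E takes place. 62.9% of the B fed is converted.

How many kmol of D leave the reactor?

43.9 kmol

B reacted = 0.629 × 1328 = 835.3 kmol; ν_B = −2, so ξ = 835.3/2 = 417.7 kmol.
Outlet amounts (n = n₀ + ν ξ):
  B: 1328 − 2(417.7) = 492.7
  D: 461.6 − 1(417.7) = 43.94
  E: 0 + 2(417.7) = 835.3
  A: 1102 (inert)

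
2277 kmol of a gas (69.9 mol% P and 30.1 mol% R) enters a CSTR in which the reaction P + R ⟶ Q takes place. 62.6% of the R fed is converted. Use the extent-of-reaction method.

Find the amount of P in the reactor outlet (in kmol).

1160 kmol

R reacted = 0.626 × 685.4 = 429 kmol; ν_R = −1, so ξ = 429/1 = 429 kmol.
Outlet amounts (n = n₀ + ν ξ):
  P: 1592 − 1(429) = 1163
  R: 685.4 − 1(429) = 256.3
  Q: 0 + 1(429) = 429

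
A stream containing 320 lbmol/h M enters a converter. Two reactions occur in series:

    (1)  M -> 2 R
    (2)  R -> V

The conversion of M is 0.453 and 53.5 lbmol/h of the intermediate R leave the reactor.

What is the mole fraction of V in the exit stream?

0.508

Conversion of M: M consumed = 1ξ₁ = 0.453 × 320 → ξ₁ = 145 lbmol/h.
R balance: n_R = 0 + 2ξ₁ − 1ξ₂ = 53.5 → ξ₂ = (2·145 − 53.5)/1 = 236.4 lbmol/h.
Outlet amounts (n = n₀ + Σ ν·ξ):
  M: 320 − 1(145) = 175
  R: 0 + 2(145) − 1(236.4) = 53.5
  V: 0 + 1(236.4) = 236.4
Total out = 465 lbmol/h; y_V = 236.4 / 465 = 0.5085.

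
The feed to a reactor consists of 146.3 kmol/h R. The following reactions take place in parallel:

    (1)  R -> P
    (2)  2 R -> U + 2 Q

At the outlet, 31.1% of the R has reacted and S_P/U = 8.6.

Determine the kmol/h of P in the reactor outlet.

36.9 kmol/h

Conversion of R: R consumed = 0.311 × 146.3 = 45.5 kmol/h = 1ξ₁ + 2ξ₂.
Selectivity: 1ξ₁ / (1ξ₂) = 8.6 → ξ₁ = 8.6 ξ₂.
Substitute: (1·8.6 + 2) ξ₂ = 45.5 → ξ₂ = 4.292 kmol/h, ξ₁ = 36.91 kmol/h.
Outlet amounts (n = n₀ + Σ ν·ξ):
  R: 146.3 − 1(36.91) − 2(4.292) = 100.8
  P: 0 + 1(36.91) = 36.91
  U: 0 + 1(4.292) = 4.292
  Q: 0 + 2(4.292) = 8.585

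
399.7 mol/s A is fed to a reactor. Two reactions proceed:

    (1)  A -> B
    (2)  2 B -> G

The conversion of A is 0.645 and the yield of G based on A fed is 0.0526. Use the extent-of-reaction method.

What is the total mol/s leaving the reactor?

Conversion of A: A consumed = 1ξ₁ = 0.645 × 399.7 → ξ₁ = 257.8 mol/s.
Yield of G: 1ξ₂ / 399.7 = 0.0526 → ξ₂ = 21.02 mol/s.
Outlet amounts (n = n₀ + Σ ν·ξ):
  A: 399.7 − 1(257.8) = 141.9
  B: 0 + 1(257.8) − 2(21.02) = 215.8
  G: 0 + 1(21.02) = 21.02
Total out = 141.9 + 215.8 + 21.02 = 378.7 mol/s.

379 mol/s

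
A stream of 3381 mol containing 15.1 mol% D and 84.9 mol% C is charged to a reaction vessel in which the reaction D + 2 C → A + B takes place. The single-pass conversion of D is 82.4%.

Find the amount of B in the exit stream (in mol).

D reacted = 0.824 × 510.5 = 420.7 mol; ν_D = −1, so ξ = 420.7/1 = 420.7 mol.
Outlet amounts (n = n₀ + ν ξ):
  D: 510.5 − 1(420.7) = 89.85
  C: 2870 − 2(420.7) = 2029
  A: 0 + 1(420.7) = 420.7
  B: 0 + 1(420.7) = 420.7

421 mol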